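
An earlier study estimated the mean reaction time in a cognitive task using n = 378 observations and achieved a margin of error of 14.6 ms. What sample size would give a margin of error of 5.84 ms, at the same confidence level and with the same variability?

Margin of error scales as 1/√n, so n₂ = n₁·(E₁/E₂)².
n₂ = 378 × (14.6/5.84)² = 378 × 6.25 = 2362.50
Round up: n₂ = 2363.

2363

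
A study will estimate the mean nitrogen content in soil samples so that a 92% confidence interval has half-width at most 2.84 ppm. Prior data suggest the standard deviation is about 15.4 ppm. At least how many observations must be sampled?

91

For a mean, the margin of error is E = z·σ/√n, so n = (zσ/E)².
At 92% confidence, z = 1.751.
n = (1.751 × 15.4 / 2.84)² = 90.15
Round up: n = 91.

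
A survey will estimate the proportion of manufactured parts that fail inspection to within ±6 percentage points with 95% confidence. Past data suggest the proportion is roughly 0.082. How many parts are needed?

For a proportion with margin E = 0.06 at 95% confidence, z = 1.960.
n = p̂(1−p̂)(z/E)² = 0.082 × 0.918 × (1.960/0.06)² = 80.33
Round up: n = 81.

81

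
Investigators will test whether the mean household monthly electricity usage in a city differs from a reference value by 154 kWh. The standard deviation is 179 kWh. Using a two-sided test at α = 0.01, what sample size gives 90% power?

21

For a one-sample z-test, n = ((z_{α/2} + z_β)·σ/δ)².
z_{α/2} = 2.576 (two-sided α = 0.01); z_β = 1.282 (power 90% → β = 0.1).
n = (3.858 × 179 / 154)² = 20.11
Round up: n = 21.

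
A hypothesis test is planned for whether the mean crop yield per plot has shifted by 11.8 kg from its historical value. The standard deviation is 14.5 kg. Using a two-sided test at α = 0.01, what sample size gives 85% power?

20

For a one-sample z-test, n = ((z_{α/2} + z_β)·σ/δ)².
z_{α/2} = 2.576 (two-sided α = 0.01); z_β = 1.036 (power 85% → β = 0.15).
n = (3.612 × 14.5 / 11.8)² = 19.70
Round up: n = 20.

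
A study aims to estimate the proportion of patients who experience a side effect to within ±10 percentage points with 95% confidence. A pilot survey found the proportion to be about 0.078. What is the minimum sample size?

For a proportion with margin E = 0.1 at 95% confidence, z = 1.960.
n = p̂(1−p̂)(z/E)² = 0.078 × 0.922 × (1.960/0.1)² = 27.63
Round up: n = 28.

28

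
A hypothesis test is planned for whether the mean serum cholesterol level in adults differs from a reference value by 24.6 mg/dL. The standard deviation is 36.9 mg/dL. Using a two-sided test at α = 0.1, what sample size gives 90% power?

For a one-sample z-test, n = ((z_{α/2} + z_β)·σ/δ)².
z_{α/2} = 1.645 (two-sided α = 0.1); z_β = 1.282 (power 90% → β = 0.1).
n = (2.927 × 36.9 / 24.6)² = 19.28
Round up: n = 20.

20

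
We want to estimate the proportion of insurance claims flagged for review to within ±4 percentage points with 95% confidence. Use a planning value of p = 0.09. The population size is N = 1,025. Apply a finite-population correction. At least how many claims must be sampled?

For a proportion with margin E = 0.04 at 95% confidence, z = 1.960.
n = p̂(1−p̂)(z/E)² = 0.09 × 0.91 × (1.960/0.04)² = 196.64 — call this n₀.
Finite-population correction with N = 1,025: n = n₀ / (1 + (n₀−1)/N) = 196.64 / 1.191 = 165.10
Round up: n = 166.

166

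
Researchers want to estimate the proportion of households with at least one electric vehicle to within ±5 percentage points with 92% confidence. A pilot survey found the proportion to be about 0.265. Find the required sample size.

n = 239

For a proportion with margin E = 0.05 at 92% confidence, z = 1.751.
n = p̂(1−p̂)(z/E)² = 0.265 × 0.735 × (1.751/0.05)² = 238.87
Round up: n = 239.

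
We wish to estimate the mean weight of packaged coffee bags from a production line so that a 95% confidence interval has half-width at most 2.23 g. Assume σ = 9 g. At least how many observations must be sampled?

For a mean, the margin of error is E = z·σ/√n, so n = (zσ/E)².
At 95% confidence, z = 1.960.
n = (1.960 × 9 / 2.23)² = 62.57
Round up: n = 63.

63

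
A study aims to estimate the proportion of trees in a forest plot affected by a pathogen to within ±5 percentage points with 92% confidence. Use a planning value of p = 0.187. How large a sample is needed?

n = 187

For a proportion with margin E = 0.05 at 92% confidence, z = 1.751.
n = p̂(1−p̂)(z/E)² = 0.187 × 0.813 × (1.751/0.05)² = 186.45
Round up: n = 187.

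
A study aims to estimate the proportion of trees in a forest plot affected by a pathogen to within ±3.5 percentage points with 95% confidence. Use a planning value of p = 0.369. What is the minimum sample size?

n = 731

For a proportion with margin E = 0.035 at 95% confidence, z = 1.960.
n = p̂(1−p̂)(z/E)² = 0.369 × 0.631 × (1.960/0.035)² = 730.18
Round up: n = 731.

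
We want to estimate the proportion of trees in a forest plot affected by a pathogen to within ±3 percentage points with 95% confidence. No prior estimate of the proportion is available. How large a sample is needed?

For a proportion with margin E = 0.03 at 95% confidence, z = 1.960.
With no prior estimate, use p = 0.5, which maximizes p(1−p) at 0.25.
n = 0.25 × (z/E)² = 0.25 × (1.960/0.03)² = 1067.11
Round up: n = 1068.

1068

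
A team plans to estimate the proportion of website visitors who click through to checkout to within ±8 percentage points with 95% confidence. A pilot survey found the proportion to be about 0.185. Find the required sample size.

For a proportion with margin E = 0.08 at 95% confidence, z = 1.960.
n = p̂(1−p̂)(z/E)² = 0.185 × 0.815 × (1.960/0.08)² = 90.50
Round up: n = 91.

91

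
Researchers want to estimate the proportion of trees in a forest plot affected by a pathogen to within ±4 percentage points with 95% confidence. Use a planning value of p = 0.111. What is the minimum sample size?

n = 237

For a proportion with margin E = 0.04 at 95% confidence, z = 1.960.
n = p̂(1−p̂)(z/E)² = 0.111 × 0.889 × (1.960/0.04)² = 236.93
Round up: n = 237.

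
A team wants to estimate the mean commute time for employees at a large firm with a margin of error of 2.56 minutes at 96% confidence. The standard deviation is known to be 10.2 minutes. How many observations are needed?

67

For a mean, the margin of error is E = z·σ/√n, so n = (zσ/E)².
At 96% confidence, z = 2.054.
n = (2.054 × 10.2 / 2.56)² = 66.98
Round up: n = 67.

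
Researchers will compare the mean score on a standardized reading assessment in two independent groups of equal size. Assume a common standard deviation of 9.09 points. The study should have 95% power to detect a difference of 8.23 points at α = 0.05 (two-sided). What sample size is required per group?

32 per group

For two equal groups, n per group = 2·((z_{α/2} + z_β)·σ/δ)².
z_{α/2} = 1.960; z_β = 1.645 (power 95%).
n = 2 × (3.605 × 9.09 / 8.23)² = 2 × 15.85 = 31.70
Round up: n = 32 per group.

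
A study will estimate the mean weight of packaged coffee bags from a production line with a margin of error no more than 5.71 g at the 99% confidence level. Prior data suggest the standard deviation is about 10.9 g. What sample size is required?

For a mean, the margin of error is E = z·σ/√n, so n = (zσ/E)².
At 99% confidence, z = 2.576.
n = (2.576 × 10.9 / 5.71)² = 24.18
Round up: n = 25.

25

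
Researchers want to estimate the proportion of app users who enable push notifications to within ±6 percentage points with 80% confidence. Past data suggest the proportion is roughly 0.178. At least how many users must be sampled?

67

For a proportion with margin E = 0.06 at 80% confidence, z = 1.282.
n = p̂(1−p̂)(z/E)² = 0.178 × 0.822 × (1.282/0.06)² = 66.80
Round up: n = 67.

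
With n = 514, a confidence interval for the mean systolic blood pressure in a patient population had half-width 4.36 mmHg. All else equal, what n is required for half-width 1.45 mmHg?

Margin of error scales as 1/√n, so n₂ = n₁·(E₁/E₂)².
n₂ = 514 × (4.36/1.45)² = 514 × 9.041 = 4647.07
Round up: n₂ = 4648.

n = 4648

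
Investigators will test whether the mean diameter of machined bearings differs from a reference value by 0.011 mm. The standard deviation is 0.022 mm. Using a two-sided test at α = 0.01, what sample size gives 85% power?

For a one-sample z-test, n = ((z_{α/2} + z_β)·σ/δ)².
z_{α/2} = 2.576 (two-sided α = 0.01); z_β = 1.036 (power 85% → β = 0.15).
n = (3.612 × 0.022 / 0.011)² = 52.19
Round up: n = 53.

53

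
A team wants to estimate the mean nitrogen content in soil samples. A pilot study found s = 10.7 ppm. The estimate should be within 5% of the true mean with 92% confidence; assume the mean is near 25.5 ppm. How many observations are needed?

216

For a mean, the margin of error is E = z·σ/√n, so n = (zσ/E)².
At 92% confidence, z = 1.751.
E = 5% of 25.5 = 1.275 ppm.
n = (1.751 × 10.7 / 1.275)² = 215.93
Round up: n = 216.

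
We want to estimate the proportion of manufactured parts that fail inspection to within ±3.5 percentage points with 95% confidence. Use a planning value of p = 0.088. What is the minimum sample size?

n = 252

For a proportion with margin E = 0.035 at 95% confidence, z = 1.960.
n = p̂(1−p̂)(z/E)² = 0.088 × 0.912 × (1.960/0.035)² = 251.68
Round up: n = 252.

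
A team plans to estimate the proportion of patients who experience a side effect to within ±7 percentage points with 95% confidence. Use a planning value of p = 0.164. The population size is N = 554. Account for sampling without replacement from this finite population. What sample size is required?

n = 91

For a proportion with margin E = 0.07 at 95% confidence, z = 1.960.
n = p̂(1−p̂)(z/E)² = 0.164 × 0.836 × (1.960/0.07)² = 107.49 — call this n₀.
Finite-population correction with N = 554: n = n₀ / (1 + (n₀−1)/N) = 107.49 / 1.192 = 90.18
Round up: n = 91.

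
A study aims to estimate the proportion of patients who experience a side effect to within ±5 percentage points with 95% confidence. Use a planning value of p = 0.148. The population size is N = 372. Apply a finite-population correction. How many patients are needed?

For a proportion with margin E = 0.05 at 95% confidence, z = 1.960.
n = p̂(1−p̂)(z/E)² = 0.148 × 0.852 × (1.960/0.05)² = 193.76 — call this n₀.
Finite-population correction with N = 372: n = n₀ / (1 + (n₀−1)/N) = 193.76 / 1.518 = 127.64
Round up: n = 128.

n = 128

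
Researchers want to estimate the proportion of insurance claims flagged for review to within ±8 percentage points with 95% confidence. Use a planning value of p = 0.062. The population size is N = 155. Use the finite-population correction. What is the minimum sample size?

For a proportion with margin E = 0.08 at 95% confidence, z = 1.960.
n = p̂(1−p̂)(z/E)² = 0.062 × 0.938 × (1.960/0.08)² = 34.91 — call this n₀.
Finite-population correction with N = 155: n = n₀ / (1 + (n₀−1)/N) = 34.91 / 1.219 = 28.64
Round up: n = 29.

29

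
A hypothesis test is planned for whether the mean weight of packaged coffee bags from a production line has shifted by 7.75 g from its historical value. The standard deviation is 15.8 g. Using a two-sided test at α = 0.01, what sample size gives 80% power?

49

For a one-sample z-test, n = ((z_{α/2} + z_β)·σ/δ)².
z_{α/2} = 2.576 (two-sided α = 0.01); z_β = 0.842 (power 80% → β = 0.2).
n = (3.418 × 15.8 / 7.75)² = 48.56
Round up: n = 49.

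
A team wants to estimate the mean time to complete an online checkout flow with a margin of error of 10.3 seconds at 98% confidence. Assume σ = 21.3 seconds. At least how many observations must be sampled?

24

For a mean, the margin of error is E = z·σ/√n, so n = (zσ/E)².
At 98% confidence, z = 2.326.
n = (2.326 × 21.3 / 10.3)² = 23.14
Round up: n = 24.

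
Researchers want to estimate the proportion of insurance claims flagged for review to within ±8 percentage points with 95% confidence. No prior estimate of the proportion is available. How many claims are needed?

151

For a proportion with margin E = 0.08 at 95% confidence, z = 1.960.
With no prior estimate, use p = 0.5, which maximizes p(1−p) at 0.25.
n = 0.25 × (z/E)² = 0.25 × (1.960/0.08)² = 150.06
Round up: n = 151.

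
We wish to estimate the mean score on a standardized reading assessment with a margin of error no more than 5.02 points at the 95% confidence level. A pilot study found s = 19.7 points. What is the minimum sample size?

n = 60

For a mean, the margin of error is E = z·σ/√n, so n = (zσ/E)².
At 95% confidence, z = 1.960.
n = (1.960 × 19.7 / 5.02)² = 59.16
Round up: n = 60.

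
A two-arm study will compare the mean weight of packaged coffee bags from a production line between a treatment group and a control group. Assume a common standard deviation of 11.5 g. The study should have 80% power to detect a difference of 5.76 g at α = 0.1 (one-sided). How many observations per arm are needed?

For two equal groups, n per group = 2·((z_α + z_β)·σ/δ)².
z_α = 1.282; z_β = 0.842 (power 80%).
n = 2 × (2.124 × 11.5 / 5.76)² = 2 × 17.98 = 35.96
Round up: n = 36 per group.

36 per group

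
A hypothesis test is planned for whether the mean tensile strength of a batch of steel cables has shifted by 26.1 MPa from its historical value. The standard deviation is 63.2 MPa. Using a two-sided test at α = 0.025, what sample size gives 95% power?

For a one-sample z-test, n = ((z_{α/2} + z_β)·σ/δ)².
z_{α/2} = 2.241 (two-sided α = 0.025); z_β = 1.645 (power 95% → β = 0.05).
n = (3.886 × 63.2 / 26.1)² = 88.54
Round up: n = 89.

89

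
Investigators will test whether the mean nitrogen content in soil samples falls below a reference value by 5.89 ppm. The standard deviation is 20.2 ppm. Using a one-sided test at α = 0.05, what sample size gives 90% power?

For a one-sample z-test, n = ((z_α + z_β)·σ/δ)².
z_α = 1.645 (one-sided α = 0.05); z_β = 1.282 (power 90% → β = 0.1).
n = (2.927 × 20.2 / 5.89)² = 100.77
Round up: n = 101.

101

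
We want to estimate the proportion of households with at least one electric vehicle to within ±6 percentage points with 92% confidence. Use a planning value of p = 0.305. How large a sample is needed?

For a proportion with margin E = 0.06 at 92% confidence, z = 1.751.
n = p̂(1−p̂)(z/E)² = 0.305 × 0.695 × (1.751/0.06)² = 180.53
Round up: n = 181.

181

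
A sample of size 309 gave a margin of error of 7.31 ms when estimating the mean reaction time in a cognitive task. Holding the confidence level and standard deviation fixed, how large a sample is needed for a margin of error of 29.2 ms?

Margin of error scales as 1/√n, so n₂ = n₁·(E₁/E₂)².
n₂ = 309 × (7.31/29.2)² = 309 × 0.06267 = 19.37
Round up: n₂ = 20.

20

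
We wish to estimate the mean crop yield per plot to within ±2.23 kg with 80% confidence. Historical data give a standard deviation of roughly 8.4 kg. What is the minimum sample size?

For a mean, the margin of error is E = z·σ/√n, so n = (zσ/E)².
At 80% confidence, z = 1.282.
n = (1.282 × 8.4 / 2.23)² = 23.32
Round up: n = 24.

24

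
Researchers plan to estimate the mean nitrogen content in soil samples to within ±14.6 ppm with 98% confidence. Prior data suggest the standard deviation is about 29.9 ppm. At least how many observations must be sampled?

23

For a mean, the margin of error is E = z·σ/√n, so n = (zσ/E)².
At 98% confidence, z = 2.326.
n = (2.326 × 29.9 / 14.6)² = 22.69
Round up: n = 23.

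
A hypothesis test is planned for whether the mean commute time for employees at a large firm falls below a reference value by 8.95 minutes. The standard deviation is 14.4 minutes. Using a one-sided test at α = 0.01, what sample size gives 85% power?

30

For a one-sample z-test, n = ((z_α + z_β)·σ/δ)².
z_α = 2.326 (one-sided α = 0.01); z_β = 1.036 (power 85% → β = 0.15).
n = (3.362 × 14.4 / 8.95)² = 29.26
Round up: n = 30.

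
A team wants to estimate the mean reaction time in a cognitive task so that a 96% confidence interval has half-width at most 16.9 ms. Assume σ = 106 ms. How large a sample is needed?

166

For a mean, the margin of error is E = z·σ/√n, so n = (zσ/E)².
At 96% confidence, z = 2.054.
n = (2.054 × 106 / 16.9)² = 165.97
Round up: n = 166.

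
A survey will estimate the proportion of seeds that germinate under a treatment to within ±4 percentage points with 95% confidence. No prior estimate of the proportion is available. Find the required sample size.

601

For a proportion with margin E = 0.04 at 95% confidence, z = 1.960.
With no prior estimate, use p = 0.5, which maximizes p(1−p) at 0.25.
n = 0.25 × (z/E)² = 0.25 × (1.960/0.04)² = 600.25
Round up: n = 601.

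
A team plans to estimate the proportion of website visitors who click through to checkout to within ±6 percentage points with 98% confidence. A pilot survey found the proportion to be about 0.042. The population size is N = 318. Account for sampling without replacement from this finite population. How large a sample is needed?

n = 51

For a proportion with margin E = 0.06 at 98% confidence, z = 2.326.
n = p̂(1−p̂)(z/E)² = 0.042 × 0.958 × (2.326/0.06)² = 60.47 — call this n₀.
Finite-population correction with N = 318: n = n₀ / (1 + (n₀−1)/N) = 60.47 / 1.187 = 50.94
Round up: n = 51.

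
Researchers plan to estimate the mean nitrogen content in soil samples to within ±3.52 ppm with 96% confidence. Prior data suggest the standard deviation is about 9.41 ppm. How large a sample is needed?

n = 31

For a mean, the margin of error is E = z·σ/√n, so n = (zσ/E)².
At 96% confidence, z = 2.054.
n = (2.054 × 9.41 / 3.52)² = 30.15
Round up: n = 31.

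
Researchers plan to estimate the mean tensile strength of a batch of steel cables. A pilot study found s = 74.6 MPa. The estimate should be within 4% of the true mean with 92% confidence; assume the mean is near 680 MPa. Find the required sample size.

For a mean, the margin of error is E = z·σ/√n, so n = (zσ/E)².
At 92% confidence, z = 1.751.
E = 4% of 680 = 27.2 MPa.
n = (1.751 × 74.6 / 27.2)² = 23.06
Round up: n = 24.

24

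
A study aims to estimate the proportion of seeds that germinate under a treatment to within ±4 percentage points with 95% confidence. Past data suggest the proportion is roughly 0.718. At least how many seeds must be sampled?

487

For a proportion with margin E = 0.04 at 95% confidence, z = 1.960.
n = p̂(1−p̂)(z/E)² = 0.718 × 0.282 × (1.960/0.04)² = 486.14
Round up: n = 487.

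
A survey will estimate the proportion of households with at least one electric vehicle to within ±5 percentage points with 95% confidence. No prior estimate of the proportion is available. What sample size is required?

For a proportion with margin E = 0.05 at 95% confidence, z = 1.960.
With no prior estimate, use p = 0.5, which maximizes p(1−p) at 0.25.
n = 0.25 × (z/E)² = 0.25 × (1.960/0.05)² = 384.16
Round up: n = 385.

385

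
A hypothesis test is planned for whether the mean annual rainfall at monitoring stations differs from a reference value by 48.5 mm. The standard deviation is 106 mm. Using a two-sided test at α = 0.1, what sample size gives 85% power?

For a one-sample z-test, n = ((z_{α/2} + z_β)·σ/δ)².
z_{α/2} = 1.645 (two-sided α = 0.1); z_β = 1.036 (power 85% → β = 0.15).
n = (2.681 × 106 / 48.5)² = 34.33
Round up: n = 35.

35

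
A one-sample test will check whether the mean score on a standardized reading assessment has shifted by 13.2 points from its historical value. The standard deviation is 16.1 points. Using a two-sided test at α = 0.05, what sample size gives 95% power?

20

For a one-sample z-test, n = ((z_{α/2} + z_β)·σ/δ)².
z_{α/2} = 1.960 (two-sided α = 0.05); z_β = 1.645 (power 95% → β = 0.05).
n = (3.605 × 16.1 / 13.2)² = 19.33
Round up: n = 20.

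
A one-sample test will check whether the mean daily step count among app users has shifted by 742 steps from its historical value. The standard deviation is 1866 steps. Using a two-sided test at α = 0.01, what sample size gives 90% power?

95

For a one-sample z-test, n = ((z_{α/2} + z_β)·σ/δ)².
z_{α/2} = 2.576 (two-sided α = 0.01); z_β = 1.282 (power 90% → β = 0.1).
n = (3.858 × 1866 / 742)² = 94.13
Round up: n = 95.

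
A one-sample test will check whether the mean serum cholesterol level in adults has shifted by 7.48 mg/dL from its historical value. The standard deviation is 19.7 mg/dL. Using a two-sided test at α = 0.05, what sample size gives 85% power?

For a one-sample z-test, n = ((z_{α/2} + z_β)·σ/δ)².
z_{α/2} = 1.960 (two-sided α = 0.05); z_β = 1.036 (power 85% → β = 0.15).
n = (2.996 × 19.7 / 7.48)² = 62.26
Round up: n = 63.

n = 63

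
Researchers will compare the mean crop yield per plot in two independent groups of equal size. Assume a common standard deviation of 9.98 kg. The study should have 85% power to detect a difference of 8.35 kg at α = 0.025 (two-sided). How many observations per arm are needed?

For two equal groups, n per group = 2·((z_{α/2} + z_β)·σ/δ)².
z_{α/2} = 2.241; z_β = 1.036 (power 85%).
n = 2 × (3.277 × 9.98 / 8.35)² = 2 × 15.34 = 30.68
Round up: n = 31 per group.

31 per group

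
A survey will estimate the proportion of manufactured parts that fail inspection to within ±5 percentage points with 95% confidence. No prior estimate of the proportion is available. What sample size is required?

385

For a proportion with margin E = 0.05 at 95% confidence, z = 1.960.
With no prior estimate, use p = 0.5, which maximizes p(1−p) at 0.25.
n = 0.25 × (z/E)² = 0.25 × (1.960/0.05)² = 384.16
Round up: n = 385.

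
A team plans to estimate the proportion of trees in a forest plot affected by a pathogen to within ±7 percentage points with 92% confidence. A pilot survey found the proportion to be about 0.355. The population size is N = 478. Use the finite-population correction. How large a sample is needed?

111

For a proportion with margin E = 0.07 at 92% confidence, z = 1.751.
n = p̂(1−p̂)(z/E)² = 0.355 × 0.645 × (1.751/0.07)² = 143.27 — call this n₀.
Finite-population correction with N = 478: n = n₀ / (1 + (n₀−1)/N) = 143.27 / 1.298 = 110.38
Round up: n = 111.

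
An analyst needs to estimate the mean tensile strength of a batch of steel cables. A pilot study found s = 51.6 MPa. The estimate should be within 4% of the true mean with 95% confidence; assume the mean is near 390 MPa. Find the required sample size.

For a mean, the margin of error is E = z·σ/√n, so n = (zσ/E)².
At 95% confidence, z = 1.960.
E = 4% of 390 = 15.6 MPa.
n = (1.960 × 51.6 / 15.6)² = 42.03
Round up: n = 43.

43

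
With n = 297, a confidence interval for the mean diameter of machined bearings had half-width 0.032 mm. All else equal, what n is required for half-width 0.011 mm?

Margin of error scales as 1/√n, so n₂ = n₁·(E₁/E₂)².
n₂ = 297 × (0.032/0.011)² = 297 × 8.463 = 2513.51
Round up: n₂ = 2514.

n = 2514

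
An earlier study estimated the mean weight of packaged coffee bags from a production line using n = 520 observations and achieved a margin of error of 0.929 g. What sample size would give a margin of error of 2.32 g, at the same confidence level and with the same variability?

Margin of error scales as 1/√n, so n₂ = n₁·(E₁/E₂)².
n₂ = 520 × (0.929/2.32)² = 520 × 0.1603 = 83.36
Round up: n₂ = 84.

84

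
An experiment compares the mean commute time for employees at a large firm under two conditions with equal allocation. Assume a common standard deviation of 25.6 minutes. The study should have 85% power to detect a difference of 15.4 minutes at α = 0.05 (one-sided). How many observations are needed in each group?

For two equal groups, n per group = 2·((z_α + z_β)·σ/δ)².
z_α = 1.645; z_β = 1.036 (power 85%).
n = 2 × (2.681 × 25.6 / 15.4)² = 2 × 19.86 = 39.72
Round up: n = 40 per group.

40 per group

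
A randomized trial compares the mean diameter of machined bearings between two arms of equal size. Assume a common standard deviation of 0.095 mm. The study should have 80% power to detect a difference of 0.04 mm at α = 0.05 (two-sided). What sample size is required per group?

89 per group

For two equal groups, n per group = 2·((z_{α/2} + z_β)·σ/δ)².
z_{α/2} = 1.960; z_β = 0.842 (power 80%).
n = 2 × (2.802 × 0.095 / 0.04)² = 2 × 44.29 = 88.58
Round up: n = 89 per group.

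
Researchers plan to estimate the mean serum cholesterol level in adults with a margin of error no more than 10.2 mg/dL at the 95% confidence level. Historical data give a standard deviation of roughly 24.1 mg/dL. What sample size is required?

22

For a mean, the margin of error is E = z·σ/√n, so n = (zσ/E)².
At 95% confidence, z = 1.960.
n = (1.960 × 24.1 / 10.2)² = 21.45
Round up: n = 22.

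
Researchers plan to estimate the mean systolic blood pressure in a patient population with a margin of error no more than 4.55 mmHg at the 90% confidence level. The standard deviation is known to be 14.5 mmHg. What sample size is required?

For a mean, the margin of error is E = z·σ/√n, so n = (zσ/E)².
At 90% confidence, z = 1.645.
n = (1.645 × 14.5 / 4.55)² = 27.48
Round up: n = 28.

28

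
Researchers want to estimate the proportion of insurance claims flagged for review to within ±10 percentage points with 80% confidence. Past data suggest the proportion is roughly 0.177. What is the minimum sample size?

For a proportion with margin E = 0.1 at 80% confidence, z = 1.282.
n = p̂(1−p̂)(z/E)² = 0.177 × 0.823 × (1.282/0.1)² = 23.94
Round up: n = 24.

24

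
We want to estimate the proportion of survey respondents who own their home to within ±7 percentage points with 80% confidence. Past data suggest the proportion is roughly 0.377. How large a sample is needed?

79

For a proportion with margin E = 0.07 at 80% confidence, z = 1.282.
n = p̂(1−p̂)(z/E)² = 0.377 × 0.623 × (1.282/0.07)² = 78.78
Round up: n = 79.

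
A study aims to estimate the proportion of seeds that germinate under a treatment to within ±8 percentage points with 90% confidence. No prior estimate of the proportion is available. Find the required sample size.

For a proportion with margin E = 0.08 at 90% confidence, z = 1.645.
With no prior estimate, use p = 0.5, which maximizes p(1−p) at 0.25.
n = 0.25 × (z/E)² = 0.25 × (1.645/0.08)² = 105.70
Round up: n = 106.

106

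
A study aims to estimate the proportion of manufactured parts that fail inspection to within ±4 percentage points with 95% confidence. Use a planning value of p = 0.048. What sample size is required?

For a proportion with margin E = 0.04 at 95% confidence, z = 1.960.
n = p̂(1−p̂)(z/E)² = 0.048 × 0.952 × (1.960/0.04)² = 109.72
Round up: n = 110.

110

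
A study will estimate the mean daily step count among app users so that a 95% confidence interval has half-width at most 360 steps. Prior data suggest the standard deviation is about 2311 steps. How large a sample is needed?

n = 159

For a mean, the margin of error is E = z·σ/√n, so n = (zσ/E)².
At 95% confidence, z = 1.960.
n = (1.960 × 2311 / 360)² = 158.31
Round up: n = 159.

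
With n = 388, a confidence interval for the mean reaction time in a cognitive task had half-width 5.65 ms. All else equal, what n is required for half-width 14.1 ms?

Margin of error scales as 1/√n, so n₂ = n₁·(E₁/E₂)².
n₂ = 388 × (5.65/14.1)² = 388 × 0.1606 = 62.31
Round up: n₂ = 63.

63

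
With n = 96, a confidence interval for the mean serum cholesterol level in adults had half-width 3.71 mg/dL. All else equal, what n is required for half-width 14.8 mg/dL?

n = 7

Margin of error scales as 1/√n, so n₂ = n₁·(E₁/E₂)².
n₂ = 96 × (3.71/14.8)² = 96 × 0.06284 = 6.03
Round up: n₂ = 7.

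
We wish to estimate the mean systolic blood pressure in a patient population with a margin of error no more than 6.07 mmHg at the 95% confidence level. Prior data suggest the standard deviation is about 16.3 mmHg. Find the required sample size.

28

For a mean, the margin of error is E = z·σ/√n, so n = (zσ/E)².
At 95% confidence, z = 1.960.
n = (1.960 × 16.3 / 6.07)² = 27.70
Round up: n = 28.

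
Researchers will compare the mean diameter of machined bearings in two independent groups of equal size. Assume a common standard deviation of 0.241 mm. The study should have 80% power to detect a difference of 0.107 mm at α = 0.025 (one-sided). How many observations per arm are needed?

For two equal groups, n per group = 2·((z_α + z_β)·σ/δ)².
z_α = 1.960; z_β = 0.842 (power 80%).
n = 2 × (2.802 × 0.241 / 0.107)² = 2 × 39.83 = 79.66
Round up: n = 80 per group.

80 per group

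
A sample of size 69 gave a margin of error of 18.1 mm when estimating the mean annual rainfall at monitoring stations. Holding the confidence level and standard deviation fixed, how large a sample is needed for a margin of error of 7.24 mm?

432

Margin of error scales as 1/√n, so n₂ = n₁·(E₁/E₂)².
n₂ = 69 × (18.1/7.24)² = 69 × 6.25 = 431.25
Round up: n₂ = 432.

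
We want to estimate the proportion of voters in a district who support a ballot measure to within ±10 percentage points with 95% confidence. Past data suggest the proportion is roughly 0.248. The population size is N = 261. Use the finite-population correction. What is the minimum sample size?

For a proportion with margin E = 0.1 at 95% confidence, z = 1.960.
n = p̂(1−p̂)(z/E)² = 0.248 × 0.752 × (1.960/0.1)² = 71.64 — call this n₀.
Finite-population correction with N = 261: n = n₀ / (1 + (n₀−1)/N) = 71.64 / 1.271 = 56.37
Round up: n = 57.

57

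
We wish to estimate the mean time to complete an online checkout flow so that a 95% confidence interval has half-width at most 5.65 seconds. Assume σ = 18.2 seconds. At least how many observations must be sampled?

40

For a mean, the margin of error is E = z·σ/√n, so n = (zσ/E)².
At 95% confidence, z = 1.960.
n = (1.960 × 18.2 / 5.65)² = 39.86
Round up: n = 40.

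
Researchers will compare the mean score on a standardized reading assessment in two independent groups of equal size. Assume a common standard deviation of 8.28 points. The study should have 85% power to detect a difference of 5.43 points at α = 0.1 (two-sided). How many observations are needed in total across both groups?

68 total

For two equal groups, n per group = 2·((z_{α/2} + z_β)·σ/δ)².
z_{α/2} = 1.645; z_β = 1.036 (power 85%).
n = 2 × (2.681 × 8.28 / 5.43)² = 2 × 16.71 = 33.42
Round up: n = 34 per group.
Total across both groups: 2 × 34 = 68.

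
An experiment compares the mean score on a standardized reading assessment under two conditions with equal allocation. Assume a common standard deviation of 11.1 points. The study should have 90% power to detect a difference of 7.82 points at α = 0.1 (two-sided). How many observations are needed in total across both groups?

For two equal groups, n per group = 2·((z_{α/2} + z_β)·σ/δ)².
z_{α/2} = 1.645; z_β = 1.282 (power 90%).
n = 2 × (2.927 × 11.1 / 7.82)² = 2 × 17.26 = 34.52
Round up: n = 35 per group.
Total across both groups: 2 × 35 = 70.

70 total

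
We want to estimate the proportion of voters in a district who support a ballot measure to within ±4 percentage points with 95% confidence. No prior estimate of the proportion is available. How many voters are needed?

601

For a proportion with margin E = 0.04 at 95% confidence, z = 1.960.
With no prior estimate, use p = 0.5, which maximizes p(1−p) at 0.25.
n = 0.25 × (z/E)² = 0.25 × (1.960/0.04)² = 600.25
Round up: n = 601.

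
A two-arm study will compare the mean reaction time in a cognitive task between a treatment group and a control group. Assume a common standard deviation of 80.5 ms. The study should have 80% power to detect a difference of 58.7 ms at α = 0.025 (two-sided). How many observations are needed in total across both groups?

For two equal groups, n per group = 2·((z_{α/2} + z_β)·σ/δ)².
z_{α/2} = 2.241; z_β = 0.842 (power 80%).
n = 2 × (3.083 × 80.5 / 58.7)² = 2 × 17.88 = 35.76
Round up: n = 36 per group.
Total across both groups: 2 × 36 = 72.

72 total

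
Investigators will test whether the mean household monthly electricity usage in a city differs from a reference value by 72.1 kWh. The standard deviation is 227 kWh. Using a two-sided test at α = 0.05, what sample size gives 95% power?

For a one-sample z-test, n = ((z_{α/2} + z_β)·σ/δ)².
z_{α/2} = 1.960 (two-sided α = 0.05); z_β = 1.645 (power 95% → β = 0.05).
n = (3.605 × 227 / 72.1)² = 128.82
Round up: n = 129.

129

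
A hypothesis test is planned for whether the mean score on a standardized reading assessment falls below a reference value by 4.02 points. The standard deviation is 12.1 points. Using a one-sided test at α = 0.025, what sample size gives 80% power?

For a one-sample z-test, n = ((z_α + z_β)·σ/δ)².
z_α = 1.960 (one-sided α = 0.025); z_β = 0.842 (power 80% → β = 0.2).
n = (2.802 × 12.1 / 4.02)² = 71.13
Round up: n = 72.

n = 72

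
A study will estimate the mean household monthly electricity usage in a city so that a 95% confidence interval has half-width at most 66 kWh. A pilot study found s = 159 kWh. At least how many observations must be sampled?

23

For a mean, the margin of error is E = z·σ/√n, so n = (zσ/E)².
At 95% confidence, z = 1.960.
n = (1.960 × 159 / 66)² = 22.30
Round up: n = 23.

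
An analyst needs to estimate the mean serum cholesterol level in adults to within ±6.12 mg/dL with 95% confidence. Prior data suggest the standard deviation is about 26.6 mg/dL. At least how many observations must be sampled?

For a mean, the margin of error is E = z·σ/√n, so n = (zσ/E)².
At 95% confidence, z = 1.960.
n = (1.960 × 26.6 / 6.12)² = 72.57
Round up: n = 73.

73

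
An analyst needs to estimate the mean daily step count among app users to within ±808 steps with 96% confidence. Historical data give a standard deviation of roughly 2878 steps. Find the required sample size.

54

For a mean, the margin of error is E = z·σ/√n, so n = (zσ/E)².
At 96% confidence, z = 2.054.
n = (2.054 × 2878 / 808)² = 53.53
Round up: n = 54.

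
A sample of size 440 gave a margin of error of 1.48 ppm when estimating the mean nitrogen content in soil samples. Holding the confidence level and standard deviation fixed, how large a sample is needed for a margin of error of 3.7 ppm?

Margin of error scales as 1/√n, so n₂ = n₁·(E₁/E₂)².
n₂ = 440 × (1.48/3.7)² = 440 × 0.16 = 70.40
Round up: n₂ = 71.

n = 71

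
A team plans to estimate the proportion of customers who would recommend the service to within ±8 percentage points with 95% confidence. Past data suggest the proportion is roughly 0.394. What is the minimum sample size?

For a proportion with margin E = 0.08 at 95% confidence, z = 1.960.
n = p̂(1−p̂)(z/E)² = 0.394 × 0.606 × (1.960/0.08)² = 143.32
Round up: n = 144.

144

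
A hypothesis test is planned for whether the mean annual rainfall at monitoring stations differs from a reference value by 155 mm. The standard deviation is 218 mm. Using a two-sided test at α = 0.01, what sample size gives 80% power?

For a one-sample z-test, n = ((z_{α/2} + z_β)·σ/δ)².
z_{α/2} = 2.576 (two-sided α = 0.01); z_β = 0.842 (power 80% → β = 0.2).
n = (3.418 × 218 / 155)² = 23.11
Round up: n = 24.

n = 24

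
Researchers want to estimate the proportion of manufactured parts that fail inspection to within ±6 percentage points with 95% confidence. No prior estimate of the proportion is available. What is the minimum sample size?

267

For a proportion with margin E = 0.06 at 95% confidence, z = 1.960.
With no prior estimate, use p = 0.5, which maximizes p(1−p) at 0.25.
n = 0.25 × (z/E)² = 0.25 × (1.960/0.06)² = 266.78
Round up: n = 267.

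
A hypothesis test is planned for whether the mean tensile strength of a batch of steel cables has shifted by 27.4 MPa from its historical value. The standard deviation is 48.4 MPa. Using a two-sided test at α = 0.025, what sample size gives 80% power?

For a one-sample z-test, n = ((z_{α/2} + z_β)·σ/δ)².
z_{α/2} = 2.241 (two-sided α = 0.025); z_β = 0.842 (power 80% → β = 0.2).
n = (3.083 × 48.4 / 27.4)² = 29.66
Round up: n = 30.

30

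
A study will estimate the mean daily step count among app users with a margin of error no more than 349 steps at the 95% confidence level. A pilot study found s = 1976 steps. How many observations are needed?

For a mean, the margin of error is E = z·σ/√n, so n = (zσ/E)².
At 95% confidence, z = 1.960.
n = (1.960 × 1976 / 349)² = 123.15
Round up: n = 124.

124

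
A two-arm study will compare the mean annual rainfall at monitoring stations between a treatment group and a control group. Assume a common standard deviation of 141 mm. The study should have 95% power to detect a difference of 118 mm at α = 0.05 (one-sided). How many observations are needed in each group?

For two equal groups, n per group = 2·((z_α + z_β)·σ/δ)².
z_α = 1.645; z_β = 1.645 (power 95%).
n = 2 × (3.290 × 141 / 118)² = 2 × 15.45 = 30.90
Round up: n = 31 per group.

31 per group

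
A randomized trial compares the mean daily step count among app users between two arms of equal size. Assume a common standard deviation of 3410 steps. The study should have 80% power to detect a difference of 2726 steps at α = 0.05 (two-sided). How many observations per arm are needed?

25 per group

For two equal groups, n per group = 2·((z_{α/2} + z_β)·σ/δ)².
z_{α/2} = 1.960; z_β = 0.842 (power 80%).
n = 2 × (2.802 × 3410 / 2726)² = 2 × 12.29 = 24.58
Round up: n = 25 per group.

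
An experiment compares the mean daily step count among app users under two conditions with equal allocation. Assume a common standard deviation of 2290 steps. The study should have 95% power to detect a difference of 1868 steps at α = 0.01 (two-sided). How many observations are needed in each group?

For two equal groups, n per group = 2·((z_{α/2} + z_β)·σ/δ)².
z_{α/2} = 2.576; z_β = 1.645 (power 95%).
n = 2 × (4.221 × 2290 / 1868)² = 2 × 26.78 = 53.56
Round up: n = 54 per group.

54 per group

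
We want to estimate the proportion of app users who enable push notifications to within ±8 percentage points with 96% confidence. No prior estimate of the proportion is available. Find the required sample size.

n = 165

For a proportion with margin E = 0.08 at 96% confidence, z = 2.054.
With no prior estimate, use p = 0.5, which maximizes p(1−p) at 0.25.
n = 0.25 × (z/E)² = 0.25 × (2.054/0.08)² = 164.80
Round up: n = 165.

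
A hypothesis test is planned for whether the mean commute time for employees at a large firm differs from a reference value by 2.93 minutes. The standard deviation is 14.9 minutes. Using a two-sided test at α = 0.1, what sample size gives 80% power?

160

For a one-sample z-test, n = ((z_{α/2} + z_β)·σ/δ)².
z_{α/2} = 1.645 (two-sided α = 0.1); z_β = 0.842 (power 80% → β = 0.2).
n = (2.487 × 14.9 / 2.93)² = 159.95
Round up: n = 160.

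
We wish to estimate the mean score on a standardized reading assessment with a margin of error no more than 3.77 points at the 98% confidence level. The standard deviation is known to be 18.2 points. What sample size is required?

For a mean, the margin of error is E = z·σ/√n, so n = (zσ/E)².
At 98% confidence, z = 2.326.
n = (2.326 × 18.2 / 3.77)² = 126.09
Round up: n = 127.

127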